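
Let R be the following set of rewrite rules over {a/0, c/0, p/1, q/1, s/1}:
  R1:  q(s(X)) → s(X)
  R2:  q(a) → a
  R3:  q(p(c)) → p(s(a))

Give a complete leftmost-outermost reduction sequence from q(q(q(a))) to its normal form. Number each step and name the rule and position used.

1. q(q(q(a)))  →  q(q(a))   [R2 at 1.1]
2. q(q(a))  →  q(a)   [R2 at 1]
3. q(a)  →  a   [R2 at ε]

a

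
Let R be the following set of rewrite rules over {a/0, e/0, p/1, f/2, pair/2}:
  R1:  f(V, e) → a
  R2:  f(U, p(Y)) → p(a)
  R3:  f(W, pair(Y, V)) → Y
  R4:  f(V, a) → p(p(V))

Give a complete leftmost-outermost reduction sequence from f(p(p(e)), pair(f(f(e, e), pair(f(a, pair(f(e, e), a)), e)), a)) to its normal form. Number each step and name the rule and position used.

a

1. f(p(p(e)), pair(f(f(e, e), pair(f(a, pair(f(e, e), a)), e)), a))  →  f(f(e, e), pair(f(a, pair(f(e, e), a)), e))   [R3 at ε]
2. f(f(e, e), pair(f(a, pair(f(e, e), a)), e))  →  f(a, pair(f(e, e), a))   [R3 at ε]
3. f(a, pair(f(e, e), a))  →  f(e, e)   [R3 at ε]
4. f(e, e)  →  a   [R1 at ε]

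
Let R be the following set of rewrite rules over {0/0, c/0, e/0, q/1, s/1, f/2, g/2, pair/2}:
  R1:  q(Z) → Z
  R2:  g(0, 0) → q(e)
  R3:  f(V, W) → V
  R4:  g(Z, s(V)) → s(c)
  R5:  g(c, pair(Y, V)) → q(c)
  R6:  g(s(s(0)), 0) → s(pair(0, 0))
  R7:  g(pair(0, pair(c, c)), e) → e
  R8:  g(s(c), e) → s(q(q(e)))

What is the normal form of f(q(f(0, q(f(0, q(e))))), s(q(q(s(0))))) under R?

1. f(q(f(0, q(f(0, q(e))))), s(q(q(s(0)))))  →  q(f(0, q(f(0, q(e)))))   [R3 at ε]
2. q(f(0, q(f(0, q(e)))))  →  f(0, q(f(0, q(e))))   [R1 at ε]
3. f(0, q(f(0, q(e))))  →  0   [R3 at ε]

0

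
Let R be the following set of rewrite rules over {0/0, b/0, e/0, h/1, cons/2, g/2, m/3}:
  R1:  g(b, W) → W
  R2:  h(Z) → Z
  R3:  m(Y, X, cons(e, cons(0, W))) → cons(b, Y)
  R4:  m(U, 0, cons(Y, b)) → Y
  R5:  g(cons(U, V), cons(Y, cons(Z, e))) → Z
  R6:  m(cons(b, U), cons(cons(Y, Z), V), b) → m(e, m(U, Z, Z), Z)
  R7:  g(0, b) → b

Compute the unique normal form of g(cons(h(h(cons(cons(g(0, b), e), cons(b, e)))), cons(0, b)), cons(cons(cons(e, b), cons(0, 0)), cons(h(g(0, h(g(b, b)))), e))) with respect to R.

1. g(cons(h(h(cons(cons(g(0, b), e), cons(b, e)))), cons(0, b)), cons(cons(cons(e, b), cons(0, 0)), cons(h(g(0, h(g(b, b)))), e)))  →  h(g(0, h(g(b, b))))   [R5 at ε]
2. h(g(0, h(g(b, b))))  →  g(0, h(g(b, b)))   [R2 at ε]
3. g(0, h(g(b, b)))  →  g(0, g(b, b))   [R2 at 2]
4. g(0, g(b, b))  →  g(0, b)   [R1 at 2]
5. g(0, b)  →  b   [R7 at ε]

b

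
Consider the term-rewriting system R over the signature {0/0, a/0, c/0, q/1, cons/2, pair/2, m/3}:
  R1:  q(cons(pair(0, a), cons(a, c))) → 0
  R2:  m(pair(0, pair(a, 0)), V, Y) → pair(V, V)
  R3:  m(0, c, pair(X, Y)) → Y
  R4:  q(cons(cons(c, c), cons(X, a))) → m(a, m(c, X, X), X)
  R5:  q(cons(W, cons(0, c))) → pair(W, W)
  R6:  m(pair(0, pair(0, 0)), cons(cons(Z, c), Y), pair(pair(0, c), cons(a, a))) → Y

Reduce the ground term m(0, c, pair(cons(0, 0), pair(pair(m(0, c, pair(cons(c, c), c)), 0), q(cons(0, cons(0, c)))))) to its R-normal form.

pair(pair(c, 0), pair(0, 0))

1. m(0, c, pair(cons(0, 0), pair(pair(m(0, c, pair(cons(c, c), c)), 0), q(cons(0, cons(0, c))))))  →  pair(pair(m(0, c, pair(cons(c, c), c)), 0), q(cons(0, cons(0, c))))   [R3 at ε]
2. pair(pair(m(0, c, pair(cons(c, c), c)), 0), q(cons(0, cons(0, c))))  →  pair(pair(c, 0), q(cons(0, cons(0, c))))   [R3 at 1.1]
3. pair(pair(c, 0), q(cons(0, cons(0, c))))  →  pair(pair(c, 0), pair(0, 0))   [R5 at 2]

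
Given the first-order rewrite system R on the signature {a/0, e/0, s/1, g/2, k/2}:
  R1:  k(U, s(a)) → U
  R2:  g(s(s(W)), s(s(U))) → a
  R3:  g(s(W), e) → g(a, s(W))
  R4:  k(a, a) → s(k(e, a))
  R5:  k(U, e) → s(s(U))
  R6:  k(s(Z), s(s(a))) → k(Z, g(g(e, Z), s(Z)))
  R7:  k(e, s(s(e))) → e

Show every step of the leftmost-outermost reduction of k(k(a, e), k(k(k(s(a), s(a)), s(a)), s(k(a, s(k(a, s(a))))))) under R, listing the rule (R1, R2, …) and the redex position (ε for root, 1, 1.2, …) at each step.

s(s(a))

1. k(k(a, e), k(k(k(s(a), s(a)), s(a)), s(k(a, s(k(a, s(a)))))))  →  k(s(s(a)), k(k(k(s(a), s(a)), s(a)), s(k(a, s(k(a, s(a)))))))   [R5 at 1]
2. k(s(s(a)), k(k(k(s(a), s(a)), s(a)), s(k(a, s(k(a, s(a)))))))  →  k(s(s(a)), k(k(s(a), s(a)), s(k(a, s(k(a, s(a)))))))   [R1 at 2.1]
3. k(s(s(a)), k(k(s(a), s(a)), s(k(a, s(k(a, s(a)))))))  →  k(s(s(a)), k(s(a), s(k(a, s(k(a, s(a)))))))   [R1 at 2.1]
4. k(s(s(a)), k(s(a), s(k(a, s(k(a, s(a)))))))  →  k(s(s(a)), k(s(a), s(k(a, s(a)))))   [R1 at 2.2.1.2.1]
5. k(s(s(a)), k(s(a), s(k(a, s(a)))))  →  k(s(s(a)), k(s(a), s(a)))   [R1 at 2.2.1]
6. k(s(s(a)), k(s(a), s(a)))  →  k(s(s(a)), s(a))   [R1 at 2]
7. k(s(s(a)), s(a))  →  s(s(a))   [R1 at ε]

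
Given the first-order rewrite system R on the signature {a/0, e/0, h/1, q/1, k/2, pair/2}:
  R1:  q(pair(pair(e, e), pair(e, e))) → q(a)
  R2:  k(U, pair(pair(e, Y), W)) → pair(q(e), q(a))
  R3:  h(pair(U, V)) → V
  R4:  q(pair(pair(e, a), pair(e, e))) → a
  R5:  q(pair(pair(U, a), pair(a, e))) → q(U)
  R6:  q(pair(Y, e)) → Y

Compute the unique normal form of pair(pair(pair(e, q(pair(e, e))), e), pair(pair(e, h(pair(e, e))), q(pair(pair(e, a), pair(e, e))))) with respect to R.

pair(pair(pair(e, e), e), pair(pair(e, e), a))

1. pair(pair(pair(e, q(pair(e, e))), e), pair(pair(e, h(pair(e, e))), q(pair(pair(e, a), pair(e, e)))))  →  pair(pair(pair(e, e), e), pair(pair(e, h(pair(e, e))), q(pair(pair(e, a), pair(e, e)))))   [R6 at 1.1.2]
2. pair(pair(pair(e, e), e), pair(pair(e, h(pair(e, e))), q(pair(pair(e, a), pair(e, e)))))  →  pair(pair(pair(e, e), e), pair(pair(e, e), q(pair(pair(e, a), pair(e, e)))))   [R3 at 2.1.2]
3. pair(pair(pair(e, e), e), pair(pair(e, e), q(pair(pair(e, a), pair(e, e)))))  →  pair(pair(pair(e, e), e), pair(pair(e, e), a))   [R4 at 2.2]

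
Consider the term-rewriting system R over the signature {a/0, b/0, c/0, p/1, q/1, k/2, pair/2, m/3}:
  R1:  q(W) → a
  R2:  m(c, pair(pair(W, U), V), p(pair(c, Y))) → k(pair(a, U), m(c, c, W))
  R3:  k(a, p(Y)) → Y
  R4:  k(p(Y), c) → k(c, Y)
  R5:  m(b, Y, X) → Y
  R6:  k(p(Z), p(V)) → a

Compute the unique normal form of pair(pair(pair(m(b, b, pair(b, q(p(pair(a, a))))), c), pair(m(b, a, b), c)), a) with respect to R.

1. pair(pair(pair(m(b, b, pair(b, q(p(pair(a, a))))), c), pair(m(b, a, b), c)), a)  →  pair(pair(pair(b, c), pair(m(b, a, b), c)), a)   [R5 at 1.1.1]
2. pair(pair(pair(b, c), pair(m(b, a, b), c)), a)  →  pair(pair(pair(b, c), pair(a, c)), a)   [R5 at 1.2.1]

pair(pair(pair(b, c), pair(a, c)), a)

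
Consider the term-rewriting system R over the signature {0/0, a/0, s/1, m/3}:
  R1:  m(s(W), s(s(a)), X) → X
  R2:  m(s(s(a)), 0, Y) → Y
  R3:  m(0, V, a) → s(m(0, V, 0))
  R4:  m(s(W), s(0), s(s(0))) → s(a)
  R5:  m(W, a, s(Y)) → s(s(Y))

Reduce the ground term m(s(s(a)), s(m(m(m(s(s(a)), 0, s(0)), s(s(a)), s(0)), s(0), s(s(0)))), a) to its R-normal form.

1. m(s(s(a)), s(m(m(m(s(s(a)), 0, s(0)), s(s(a)), s(0)), s(0), s(s(0)))), a)  →  m(s(s(a)), s(m(m(s(0), s(s(a)), s(0)), s(0), s(s(0)))), a)   [R2 at 2.1.1.1]
2. m(s(s(a)), s(m(m(s(0), s(s(a)), s(0)), s(0), s(s(0)))), a)  →  m(s(s(a)), s(m(s(0), s(0), s(s(0)))), a)   [R1 at 2.1.1]
3. m(s(s(a)), s(m(s(0), s(0), s(s(0)))), a)  →  m(s(s(a)), s(s(a)), a)   [R4 at 2.1]
4. m(s(s(a)), s(s(a)), a)  →  a   [R1 at ε]

a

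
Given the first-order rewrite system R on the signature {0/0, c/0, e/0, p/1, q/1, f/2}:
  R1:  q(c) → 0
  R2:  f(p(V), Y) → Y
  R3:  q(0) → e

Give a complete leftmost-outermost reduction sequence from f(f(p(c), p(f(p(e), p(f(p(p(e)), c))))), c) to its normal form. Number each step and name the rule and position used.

c

1. f(f(p(c), p(f(p(e), p(f(p(p(e)), c))))), c)  →  f(p(f(p(e), p(f(p(p(e)), c)))), c)   [R2 at 1]
2. f(p(f(p(e), p(f(p(p(e)), c)))), c)  →  c   [R2 at ε]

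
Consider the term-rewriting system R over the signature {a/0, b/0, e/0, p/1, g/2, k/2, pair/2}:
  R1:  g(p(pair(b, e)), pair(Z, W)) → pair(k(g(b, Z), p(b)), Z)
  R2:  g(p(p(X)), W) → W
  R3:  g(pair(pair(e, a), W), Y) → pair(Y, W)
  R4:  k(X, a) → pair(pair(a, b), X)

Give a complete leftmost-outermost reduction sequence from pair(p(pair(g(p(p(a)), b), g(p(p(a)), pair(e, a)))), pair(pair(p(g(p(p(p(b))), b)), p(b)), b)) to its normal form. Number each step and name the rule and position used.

pair(p(pair(b, pair(e, a))), pair(pair(p(b), p(b)), b))

1. pair(p(pair(g(p(p(a)), b), g(p(p(a)), pair(e, a)))), pair(pair(p(g(p(p(p(b))), b)), p(b)), b))  →  pair(p(pair(b, g(p(p(a)), pair(e, a)))), pair(pair(p(g(p(p(p(b))), b)), p(b)), b))   [R2 at 1.1.1]
2. pair(p(pair(b, g(p(p(a)), pair(e, a)))), pair(pair(p(g(p(p(p(b))), b)), p(b)), b))  →  pair(p(pair(b, pair(e, a))), pair(pair(p(g(p(p(p(b))), b)), p(b)), b))   [R2 at 1.1.2]
3. pair(p(pair(b, pair(e, a))), pair(pair(p(g(p(p(p(b))), b)), p(b)), b))  →  pair(p(pair(b, pair(e, a))), pair(pair(p(b), p(b)), b))   [R2 at 2.1.1.1]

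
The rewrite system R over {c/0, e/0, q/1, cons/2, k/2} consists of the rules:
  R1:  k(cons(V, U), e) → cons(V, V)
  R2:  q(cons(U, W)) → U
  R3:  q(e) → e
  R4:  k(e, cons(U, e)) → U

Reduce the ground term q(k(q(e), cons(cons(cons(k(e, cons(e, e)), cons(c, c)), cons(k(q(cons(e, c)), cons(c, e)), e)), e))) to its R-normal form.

cons(e, cons(c, c))

1. q(k(q(e), cons(cons(cons(k(e, cons(e, e)), cons(c, c)), cons(k(q(cons(e, c)), cons(c, e)), e)), e)))  →  q(k(e, cons(cons(cons(k(e, cons(e, e)), cons(c, c)), cons(k(q(cons(e, c)), cons(c, e)), e)), e)))   [R3 at 1.1]
2. q(k(e, cons(cons(cons(k(e, cons(e, e)), cons(c, c)), cons(k(q(cons(e, c)), cons(c, e)), e)), e)))  →  q(cons(cons(k(e, cons(e, e)), cons(c, c)), cons(k(q(cons(e, c)), cons(c, e)), e)))   [R4 at 1]
3. q(cons(cons(k(e, cons(e, e)), cons(c, c)), cons(k(q(cons(e, c)), cons(c, e)), e)))  →  cons(k(e, cons(e, e)), cons(c, c))   [R2 at ε]
4. cons(k(e, cons(e, e)), cons(c, c))  →  cons(e, cons(c, c))   [R4 at 1]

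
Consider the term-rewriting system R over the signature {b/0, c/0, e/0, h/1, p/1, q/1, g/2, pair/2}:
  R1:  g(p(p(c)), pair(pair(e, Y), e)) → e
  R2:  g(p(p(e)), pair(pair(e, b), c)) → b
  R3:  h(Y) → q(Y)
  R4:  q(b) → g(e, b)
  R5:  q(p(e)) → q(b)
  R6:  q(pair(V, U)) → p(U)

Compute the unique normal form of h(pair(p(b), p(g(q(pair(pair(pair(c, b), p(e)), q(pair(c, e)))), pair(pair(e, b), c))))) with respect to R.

p(p(b))

1. h(pair(p(b), p(g(q(pair(pair(pair(c, b), p(e)), q(pair(c, e)))), pair(pair(e, b), c)))))  →  q(pair(p(b), p(g(q(pair(pair(pair(c, b), p(e)), q(pair(c, e)))), pair(pair(e, b), c)))))   [R3 at ε]
2. q(pair(p(b), p(g(q(pair(pair(pair(c, b), p(e)), q(pair(c, e)))), pair(pair(e, b), c)))))  →  p(p(g(q(pair(pair(pair(c, b), p(e)), q(pair(c, e)))), pair(pair(e, b), c))))   [R6 at ε]
3. p(p(g(q(pair(pair(pair(c, b), p(e)), q(pair(c, e)))), pair(pair(e, b), c))))  →  p(p(g(p(q(pair(c, e))), pair(pair(e, b), c))))   [R6 at 1.1.1]
4. p(p(g(p(q(pair(c, e))), pair(pair(e, b), c))))  →  p(p(g(p(p(e)), pair(pair(e, b), c))))   [R6 at 1.1.1.1]
5. p(p(g(p(p(e)), pair(pair(e, b), c))))  →  p(p(b))   [R2 at 1.1]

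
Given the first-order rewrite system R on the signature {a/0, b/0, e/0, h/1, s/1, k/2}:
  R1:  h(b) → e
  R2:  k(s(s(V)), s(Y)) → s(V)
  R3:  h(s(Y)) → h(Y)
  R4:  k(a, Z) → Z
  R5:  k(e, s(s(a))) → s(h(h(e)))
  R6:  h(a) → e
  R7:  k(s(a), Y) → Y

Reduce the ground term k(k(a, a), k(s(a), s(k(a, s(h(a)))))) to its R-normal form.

s(s(e))

1. k(k(a, a), k(s(a), s(k(a, s(h(a))))))  →  k(a, k(s(a), s(k(a, s(h(a))))))   [R4 at 1]
2. k(a, k(s(a), s(k(a, s(h(a))))))  →  k(s(a), s(k(a, s(h(a)))))   [R4 at ε]
3. k(s(a), s(k(a, s(h(a)))))  →  s(k(a, s(h(a))))   [R7 at ε]
4. s(k(a, s(h(a))))  →  s(s(h(a)))   [R4 at 1]
5. s(s(h(a)))  →  s(s(e))   [R6 at 1.1]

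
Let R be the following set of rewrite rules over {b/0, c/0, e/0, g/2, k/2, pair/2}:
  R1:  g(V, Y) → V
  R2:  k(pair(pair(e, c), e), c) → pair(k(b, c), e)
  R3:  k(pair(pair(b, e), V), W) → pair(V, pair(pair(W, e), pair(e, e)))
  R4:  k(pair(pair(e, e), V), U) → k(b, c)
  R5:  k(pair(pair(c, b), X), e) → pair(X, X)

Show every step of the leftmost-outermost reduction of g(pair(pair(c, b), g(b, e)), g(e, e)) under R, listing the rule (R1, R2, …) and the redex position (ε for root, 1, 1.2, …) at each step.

1. g(pair(pair(c, b), g(b, e)), g(e, e))  →  pair(pair(c, b), g(b, e))   [R1 at ε]
2. pair(pair(c, b), g(b, e))  →  pair(pair(c, b), b)   [R1 at 2]

pair(pair(c, b), b)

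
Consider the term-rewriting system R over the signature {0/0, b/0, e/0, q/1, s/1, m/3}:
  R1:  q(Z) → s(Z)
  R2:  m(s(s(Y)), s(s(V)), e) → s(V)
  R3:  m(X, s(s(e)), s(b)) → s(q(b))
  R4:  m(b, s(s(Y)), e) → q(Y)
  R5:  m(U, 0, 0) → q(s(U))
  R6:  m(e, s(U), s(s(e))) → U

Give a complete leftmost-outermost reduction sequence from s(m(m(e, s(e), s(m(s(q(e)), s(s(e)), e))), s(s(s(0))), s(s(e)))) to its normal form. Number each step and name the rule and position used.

s(s(s(0)))

1. s(m(m(e, s(e), s(m(s(q(e)), s(s(e)), e))), s(s(s(0))), s(s(e))))  →  s(m(m(e, s(e), s(m(s(s(e)), s(s(e)), e))), s(s(s(0))), s(s(e))))   [R1 at 1.1.3.1.1.1]
2. s(m(m(e, s(e), s(m(s(s(e)), s(s(e)), e))), s(s(s(0))), s(s(e))))  →  s(m(m(e, s(e), s(s(e))), s(s(s(0))), s(s(e))))   [R2 at 1.1.3.1]
3. s(m(m(e, s(e), s(s(e))), s(s(s(0))), s(s(e))))  →  s(m(e, s(s(s(0))), s(s(e))))   [R6 at 1.1]
4. s(m(e, s(s(s(0))), s(s(e))))  →  s(s(s(0)))   [R6 at 1]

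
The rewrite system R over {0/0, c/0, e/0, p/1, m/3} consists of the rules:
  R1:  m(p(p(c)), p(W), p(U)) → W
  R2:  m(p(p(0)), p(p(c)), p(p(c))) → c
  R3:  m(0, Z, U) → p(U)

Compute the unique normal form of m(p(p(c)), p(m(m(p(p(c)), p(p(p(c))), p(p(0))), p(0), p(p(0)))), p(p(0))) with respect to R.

1. m(p(p(c)), p(m(m(p(p(c)), p(p(p(c))), p(p(0))), p(0), p(p(0)))), p(p(0)))  →  m(m(p(p(c)), p(p(p(c))), p(p(0))), p(0), p(p(0)))   [R1 at ε]
2. m(m(p(p(c)), p(p(p(c))), p(p(0))), p(0), p(p(0)))  →  m(p(p(c)), p(0), p(p(0)))   [R1 at 1]
3. m(p(p(c)), p(0), p(p(0)))  →  0   [R1 at ε]

0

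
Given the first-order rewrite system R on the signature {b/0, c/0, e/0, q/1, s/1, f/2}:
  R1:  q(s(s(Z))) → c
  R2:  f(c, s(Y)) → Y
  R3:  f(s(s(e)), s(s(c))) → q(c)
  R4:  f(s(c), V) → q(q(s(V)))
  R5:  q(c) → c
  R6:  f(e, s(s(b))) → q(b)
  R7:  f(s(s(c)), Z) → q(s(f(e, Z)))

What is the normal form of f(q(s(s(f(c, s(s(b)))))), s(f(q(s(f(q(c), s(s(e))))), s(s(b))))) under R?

s(b)

1. f(q(s(s(f(c, s(s(b)))))), s(f(q(s(f(q(c), s(s(e))))), s(s(b)))))  →  f(c, s(f(q(s(f(q(c), s(s(e))))), s(s(b)))))   [R1 at 1]
2. f(c, s(f(q(s(f(q(c), s(s(e))))), s(s(b)))))  →  f(q(s(f(q(c), s(s(e))))), s(s(b)))   [R2 at ε]
3. f(q(s(f(q(c), s(s(e))))), s(s(b)))  →  f(q(s(f(c, s(s(e))))), s(s(b)))   [R5 at 1.1.1.1]
4. f(q(s(f(c, s(s(e))))), s(s(b)))  →  f(q(s(s(e))), s(s(b)))   [R2 at 1.1.1]
5. f(q(s(s(e))), s(s(b)))  →  f(c, s(s(b)))   [R1 at 1]
6. f(c, s(s(b)))  →  s(b)   [R2 at ε]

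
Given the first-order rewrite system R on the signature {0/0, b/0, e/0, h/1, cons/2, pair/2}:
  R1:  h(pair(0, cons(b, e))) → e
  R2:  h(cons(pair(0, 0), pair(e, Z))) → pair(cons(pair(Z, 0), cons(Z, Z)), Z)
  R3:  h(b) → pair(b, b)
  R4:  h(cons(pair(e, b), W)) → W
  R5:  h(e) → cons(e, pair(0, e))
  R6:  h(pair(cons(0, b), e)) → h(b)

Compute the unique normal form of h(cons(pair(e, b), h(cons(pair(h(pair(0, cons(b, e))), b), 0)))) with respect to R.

0

1. h(cons(pair(e, b), h(cons(pair(h(pair(0, cons(b, e))), b), 0))))  →  h(cons(pair(h(pair(0, cons(b, e))), b), 0))   [R4 at ε]
2. h(cons(pair(h(pair(0, cons(b, e))), b), 0))  →  h(cons(pair(e, b), 0))   [R1 at 1.1.1]
3. h(cons(pair(e, b), 0))  →  0   [R4 at ε]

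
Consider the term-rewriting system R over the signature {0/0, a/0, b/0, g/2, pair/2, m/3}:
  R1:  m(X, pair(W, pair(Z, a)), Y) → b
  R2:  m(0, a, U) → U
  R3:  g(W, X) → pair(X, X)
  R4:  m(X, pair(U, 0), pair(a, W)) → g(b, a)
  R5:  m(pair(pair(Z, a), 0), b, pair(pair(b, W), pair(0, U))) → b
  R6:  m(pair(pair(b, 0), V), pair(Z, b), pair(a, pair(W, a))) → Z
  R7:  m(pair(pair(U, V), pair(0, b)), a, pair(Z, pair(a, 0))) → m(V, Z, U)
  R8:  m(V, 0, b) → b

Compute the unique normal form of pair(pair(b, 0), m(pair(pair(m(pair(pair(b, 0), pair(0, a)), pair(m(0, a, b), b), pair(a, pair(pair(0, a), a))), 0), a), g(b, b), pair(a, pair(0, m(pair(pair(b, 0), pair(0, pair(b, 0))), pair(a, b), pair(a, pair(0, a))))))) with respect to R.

1. pair(pair(b, 0), m(pair(pair(m(pair(pair(b, 0), pair(0, a)), pair(m(0, a, b), b), pair(a, pair(pair(0, a), a))), 0), a), g(b, b), pair(a, pair(0, m(pair(pair(b, 0), pair(0, pair(b, 0))), pair(a, b), pair(a, pair(0, a)))))))  →  pair(pair(b, 0), m(pair(pair(m(0, a, b), 0), a), g(b, b), pair(a, pair(0, m(pair(pair(b, 0), pair(0, pair(b, 0))), pair(a, b), pair(a, pair(0, a)))))))   [R6 at 2.1.1.1]
2. pair(pair(b, 0), m(pair(pair(m(0, a, b), 0), a), g(b, b), pair(a, pair(0, m(pair(pair(b, 0), pair(0, pair(b, 0))), pair(a, b), pair(a, pair(0, a)))))))  →  pair(pair(b, 0), m(pair(pair(b, 0), a), g(b, b), pair(a, pair(0, m(pair(pair(b, 0), pair(0, pair(b, 0))), pair(a, b), pair(a, pair(0, a)))))))   [R2 at 2.1.1.1]
3. pair(pair(b, 0), m(pair(pair(b, 0), a), g(b, b), pair(a, pair(0, m(pair(pair(b, 0), pair(0, pair(b, 0))), pair(a, b), pair(a, pair(0, a)))))))  →  pair(pair(b, 0), m(pair(pair(b, 0), a), pair(b, b), pair(a, pair(0, m(pair(pair(b, 0), pair(0, pair(b, 0))), pair(a, b), pair(a, pair(0, a)))))))   [R3 at 2.2]
4. pair(pair(b, 0), m(pair(pair(b, 0), a), pair(b, b), pair(a, pair(0, m(pair(pair(b, 0), pair(0, pair(b, 0))), pair(a, b), pair(a, pair(0, a)))))))  →  pair(pair(b, 0), m(pair(pair(b, 0), a), pair(b, b), pair(a, pair(0, a))))   [R6 at 2.3.2.2]
5. pair(pair(b, 0), m(pair(pair(b, 0), a), pair(b, b), pair(a, pair(0, a))))  →  pair(pair(b, 0), b)   [R6 at 2]

pair(pair(b, 0), b)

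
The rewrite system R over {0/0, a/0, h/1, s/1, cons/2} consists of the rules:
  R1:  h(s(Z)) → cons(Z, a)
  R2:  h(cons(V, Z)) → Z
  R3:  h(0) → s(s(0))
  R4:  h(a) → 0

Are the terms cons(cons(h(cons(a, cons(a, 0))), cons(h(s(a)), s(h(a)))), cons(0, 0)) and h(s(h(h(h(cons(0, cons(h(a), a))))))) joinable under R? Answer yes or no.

Reduce t₁ = cons(cons(h(cons(a, cons(a, 0))), cons(h(s(a)), s(h(a)))), cons(0, 0)):
1. cons(cons(h(cons(a, cons(a, 0))), cons(h(s(a)), s(h(a)))), cons(0, 0))  →  cons(cons(cons(a, 0), cons(h(s(a)), s(h(a)))), cons(0, 0))   [R2 at 1.1]
2. cons(cons(cons(a, 0), cons(h(s(a)), s(h(a)))), cons(0, 0))  →  cons(cons(cons(a, 0), cons(cons(a, a), s(h(a)))), cons(0, 0))   [R1 at 1.2.1]
3. cons(cons(cons(a, 0), cons(cons(a, a), s(h(a)))), cons(0, 0))  →  cons(cons(cons(a, 0), cons(cons(a, a), s(0))), cons(0, 0))   [R4 at 1.2.2.1]

Reduce t₂ = h(s(h(h(h(cons(0, cons(h(a), a))))))):
1. h(s(h(h(h(cons(0, cons(h(a), a)))))))  →  cons(h(h(h(cons(0, cons(h(a), a))))), a)   [R1 at ε]
2. cons(h(h(h(cons(0, cons(h(a), a))))), a)  →  cons(h(h(cons(h(a), a))), a)   [R2 at 1.1.1]
3. cons(h(h(cons(h(a), a))), a)  →  cons(h(a), a)   [R2 at 1.1]
4. cons(h(a), a)  →  cons(0, a)   [R4 at 1]

no — NF(t₁) = cons(cons(cons(a, 0), cons(cons(a, a), s(0))), cons(0, 0)), NF(t₂) = cons(0, a)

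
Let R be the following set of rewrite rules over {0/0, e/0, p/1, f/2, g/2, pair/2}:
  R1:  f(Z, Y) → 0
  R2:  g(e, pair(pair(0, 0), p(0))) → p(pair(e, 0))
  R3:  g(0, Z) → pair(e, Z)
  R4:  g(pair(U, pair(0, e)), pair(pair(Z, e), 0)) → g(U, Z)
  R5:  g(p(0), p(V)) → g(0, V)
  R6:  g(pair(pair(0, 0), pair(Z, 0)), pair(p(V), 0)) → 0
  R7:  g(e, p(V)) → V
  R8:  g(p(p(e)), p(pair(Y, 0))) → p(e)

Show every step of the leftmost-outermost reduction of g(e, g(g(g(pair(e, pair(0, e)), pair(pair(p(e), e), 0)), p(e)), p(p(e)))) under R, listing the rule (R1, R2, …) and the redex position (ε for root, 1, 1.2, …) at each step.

e

1. g(e, g(g(g(pair(e, pair(0, e)), pair(pair(p(e), e), 0)), p(e)), p(p(e))))  →  g(e, g(g(g(e, p(e)), p(e)), p(p(e))))   [R4 at 2.1.1]
2. g(e, g(g(g(e, p(e)), p(e)), p(p(e))))  →  g(e, g(g(e, p(e)), p(p(e))))   [R7 at 2.1.1]
3. g(e, g(g(e, p(e)), p(p(e))))  →  g(e, g(e, p(p(e))))   [R7 at 2.1]
4. g(e, g(e, p(p(e))))  →  g(e, p(e))   [R7 at 2]
5. g(e, p(e))  →  e   [R7 at ε]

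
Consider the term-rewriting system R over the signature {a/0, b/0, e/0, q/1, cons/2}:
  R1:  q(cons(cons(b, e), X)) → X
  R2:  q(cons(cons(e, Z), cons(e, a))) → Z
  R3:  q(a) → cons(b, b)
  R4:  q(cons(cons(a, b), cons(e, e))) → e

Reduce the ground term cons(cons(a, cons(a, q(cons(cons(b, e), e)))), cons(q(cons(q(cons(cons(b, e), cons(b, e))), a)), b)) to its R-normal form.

1. cons(cons(a, cons(a, q(cons(cons(b, e), e)))), cons(q(cons(q(cons(cons(b, e), cons(b, e))), a)), b))  →  cons(cons(a, cons(a, e)), cons(q(cons(q(cons(cons(b, e), cons(b, e))), a)), b))   [R1 at 1.2.2]
2. cons(cons(a, cons(a, e)), cons(q(cons(q(cons(cons(b, e), cons(b, e))), a)), b))  →  cons(cons(a, cons(a, e)), cons(q(cons(cons(b, e), a)), b))   [R1 at 2.1.1.1]
3. cons(cons(a, cons(a, e)), cons(q(cons(cons(b, e), a)), b))  →  cons(cons(a, cons(a, e)), cons(a, b))   [R1 at 2.1]

cons(cons(a, cons(a, e)), cons(a, b))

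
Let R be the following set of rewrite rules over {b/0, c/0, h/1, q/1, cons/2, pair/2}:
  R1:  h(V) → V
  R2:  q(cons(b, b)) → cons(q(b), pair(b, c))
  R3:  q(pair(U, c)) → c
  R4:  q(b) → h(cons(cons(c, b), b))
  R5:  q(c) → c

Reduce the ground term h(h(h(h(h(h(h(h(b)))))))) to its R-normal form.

b

1. h(h(h(h(h(h(h(h(b))))))))  →  h(h(h(h(h(h(h(b)))))))   [R1 at ε]
2. h(h(h(h(h(h(h(b)))))))  →  h(h(h(h(h(h(b))))))   [R1 at ε]
3. h(h(h(h(h(h(b))))))  →  h(h(h(h(h(b)))))   [R1 at ε]
4. h(h(h(h(h(b)))))  →  h(h(h(h(b))))   [R1 at ε]
5. h(h(h(h(b))))  →  h(h(h(b)))   [R1 at ε]
6. h(h(h(b)))  →  h(h(b))   [R1 at ε]
7. h(h(b))  →  h(b)   [R1 at ε]
8. h(b)  →  b   [R1 at ε]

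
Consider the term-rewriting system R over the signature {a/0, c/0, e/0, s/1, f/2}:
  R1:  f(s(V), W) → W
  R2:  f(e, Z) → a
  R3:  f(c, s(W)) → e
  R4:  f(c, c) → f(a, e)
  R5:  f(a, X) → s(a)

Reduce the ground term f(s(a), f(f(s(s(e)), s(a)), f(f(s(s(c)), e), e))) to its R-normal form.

1. f(s(a), f(f(s(s(e)), s(a)), f(f(s(s(c)), e), e)))  →  f(f(s(s(e)), s(a)), f(f(s(s(c)), e), e))   [R1 at ε]
2. f(f(s(s(e)), s(a)), f(f(s(s(c)), e), e))  →  f(s(a), f(f(s(s(c)), e), e))   [R1 at 1]
3. f(s(a), f(f(s(s(c)), e), e))  →  f(f(s(s(c)), e), e)   [R1 at ε]
4. f(f(s(s(c)), e), e)  →  f(e, e)   [R1 at 1]
5. f(e, e)  →  a   [R2 at ε]

a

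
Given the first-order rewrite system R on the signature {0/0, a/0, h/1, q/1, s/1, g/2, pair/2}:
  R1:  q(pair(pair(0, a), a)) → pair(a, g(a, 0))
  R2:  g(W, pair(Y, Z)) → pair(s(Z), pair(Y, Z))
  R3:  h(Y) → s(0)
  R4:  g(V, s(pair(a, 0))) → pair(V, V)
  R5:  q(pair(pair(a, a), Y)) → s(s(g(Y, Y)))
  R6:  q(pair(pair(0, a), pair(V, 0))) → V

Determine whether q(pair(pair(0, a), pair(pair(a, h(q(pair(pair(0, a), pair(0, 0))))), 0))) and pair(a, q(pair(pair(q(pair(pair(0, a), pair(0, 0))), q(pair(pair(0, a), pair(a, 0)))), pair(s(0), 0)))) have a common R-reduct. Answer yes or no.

yes — NF(t₁) = pair(a, s(0)), NF(t₂) = pair(a, s(0))

Reduce t₁ = q(pair(pair(0, a), pair(pair(a, h(q(pair(pair(0, a), pair(0, 0))))), 0))):
1. q(pair(pair(0, a), pair(pair(a, h(q(pair(pair(0, a), pair(0, 0))))), 0)))  →  pair(a, h(q(pair(pair(0, a), pair(0, 0)))))   [R6 at ε]
2. pair(a, h(q(pair(pair(0, a), pair(0, 0)))))  →  pair(a, s(0))   [R3 at 2]

Reduce t₂ = pair(a, q(pair(pair(q(pair(pair(0, a), pair(0, 0))), q(pair(pair(0, a), pair(a, 0)))), pair(s(0), 0)))):
1. pair(a, q(pair(pair(q(pair(pair(0, a), pair(0, 0))), q(pair(pair(0, a), pair(a, 0)))), pair(s(0), 0))))  →  pair(a, q(pair(pair(0, q(pair(pair(0, a), pair(a, 0)))), pair(s(0), 0))))   [R6 at 2.1.1.1]
2. pair(a, q(pair(pair(0, q(pair(pair(0, a), pair(a, 0)))), pair(s(0), 0))))  →  pair(a, q(pair(pair(0, a), pair(s(0), 0))))   [R6 at 2.1.1.2]
3. pair(a, q(pair(pair(0, a), pair(s(0), 0))))  →  pair(a, s(0))   [R6 at 2]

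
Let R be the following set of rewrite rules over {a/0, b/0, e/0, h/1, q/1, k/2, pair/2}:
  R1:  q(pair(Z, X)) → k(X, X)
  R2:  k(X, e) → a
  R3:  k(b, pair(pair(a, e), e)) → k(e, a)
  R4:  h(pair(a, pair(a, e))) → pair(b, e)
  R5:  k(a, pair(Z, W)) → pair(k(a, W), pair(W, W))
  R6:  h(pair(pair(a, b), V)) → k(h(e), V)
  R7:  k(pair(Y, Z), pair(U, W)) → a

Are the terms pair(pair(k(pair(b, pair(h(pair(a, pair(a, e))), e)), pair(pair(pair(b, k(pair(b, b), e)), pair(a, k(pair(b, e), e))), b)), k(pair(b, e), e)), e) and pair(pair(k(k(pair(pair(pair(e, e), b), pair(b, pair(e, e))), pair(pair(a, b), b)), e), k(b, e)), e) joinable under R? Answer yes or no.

yes — NF(t₁) = pair(pair(a, a), e), NF(t₂) = pair(pair(a, a), e)

Reduce t₁ = pair(pair(k(pair(b, pair(h(pair(a, pair(a, e))), e)), pair(pair(pair(b, k(pair(b, b), e)), pair(a, k(pair(b, e), e))), b)), k(pair(b, e), e)), e):
1. pair(pair(k(pair(b, pair(h(pair(a, pair(a, e))), e)), pair(pair(pair(b, k(pair(b, b), e)), pair(a, k(pair(b, e), e))), b)), k(pair(b, e), e)), e)  →  pair(pair(a, k(pair(b, e), e)), e)   [R7 at 1.1]
2. pair(pair(a, k(pair(b, e), e)), e)  →  pair(pair(a, a), e)   [R2 at 1.2]

Reduce t₂ = pair(pair(k(k(pair(pair(pair(e, e), b), pair(b, pair(e, e))), pair(pair(a, b), b)), e), k(b, e)), e):
1. pair(pair(k(k(pair(pair(pair(e, e), b), pair(b, pair(e, e))), pair(pair(a, b), b)), e), k(b, e)), e)  →  pair(pair(a, k(b, e)), e)   [R2 at 1.1]
2. pair(pair(a, k(b, e)), e)  →  pair(pair(a, a), e)   [R2 at 1.2]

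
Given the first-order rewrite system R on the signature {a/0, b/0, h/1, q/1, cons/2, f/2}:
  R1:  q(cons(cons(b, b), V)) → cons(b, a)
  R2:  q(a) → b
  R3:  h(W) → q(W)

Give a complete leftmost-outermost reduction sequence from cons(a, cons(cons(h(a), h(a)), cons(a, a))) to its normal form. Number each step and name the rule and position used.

cons(a, cons(cons(b, b), cons(a, a)))

1. cons(a, cons(cons(h(a), h(a)), cons(a, a)))  →  cons(a, cons(cons(q(a), h(a)), cons(a, a)))   [R3 at 2.1.1]
2. cons(a, cons(cons(q(a), h(a)), cons(a, a)))  →  cons(a, cons(cons(b, h(a)), cons(a, a)))   [R2 at 2.1.1]
3. cons(a, cons(cons(b, h(a)), cons(a, a)))  →  cons(a, cons(cons(b, q(a)), cons(a, a)))   [R3 at 2.1.2]
4. cons(a, cons(cons(b, q(a)), cons(a, a)))  →  cons(a, cons(cons(b, b), cons(a, a)))   [R2 at 2.1.2]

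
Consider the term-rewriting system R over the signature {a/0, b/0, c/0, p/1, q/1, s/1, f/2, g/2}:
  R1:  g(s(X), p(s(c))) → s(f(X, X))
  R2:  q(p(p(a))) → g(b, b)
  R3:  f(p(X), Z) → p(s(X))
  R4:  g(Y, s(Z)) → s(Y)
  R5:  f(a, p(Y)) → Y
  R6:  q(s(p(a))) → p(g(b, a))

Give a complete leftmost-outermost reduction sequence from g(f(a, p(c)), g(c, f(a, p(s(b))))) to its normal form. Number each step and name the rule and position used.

1. g(f(a, p(c)), g(c, f(a, p(s(b)))))  →  g(c, g(c, f(a, p(s(b)))))   [R5 at 1]
2. g(c, g(c, f(a, p(s(b)))))  →  g(c, g(c, s(b)))   [R5 at 2.2]
3. g(c, g(c, s(b)))  →  g(c, s(c))   [R4 at 2]
4. g(c, s(c))  →  s(c)   [R4 at ε]

s(c)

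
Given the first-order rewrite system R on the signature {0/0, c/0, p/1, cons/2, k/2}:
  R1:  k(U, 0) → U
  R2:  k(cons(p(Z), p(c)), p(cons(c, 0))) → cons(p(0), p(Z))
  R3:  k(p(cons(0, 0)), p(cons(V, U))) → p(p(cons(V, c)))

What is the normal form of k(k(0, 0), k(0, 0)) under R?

0

1. k(k(0, 0), k(0, 0))  →  k(0, k(0, 0))   [R1 at 1]
2. k(0, k(0, 0))  →  k(0, 0)   [R1 at 2]
3. k(0, 0)  →  0   [R1 at ε]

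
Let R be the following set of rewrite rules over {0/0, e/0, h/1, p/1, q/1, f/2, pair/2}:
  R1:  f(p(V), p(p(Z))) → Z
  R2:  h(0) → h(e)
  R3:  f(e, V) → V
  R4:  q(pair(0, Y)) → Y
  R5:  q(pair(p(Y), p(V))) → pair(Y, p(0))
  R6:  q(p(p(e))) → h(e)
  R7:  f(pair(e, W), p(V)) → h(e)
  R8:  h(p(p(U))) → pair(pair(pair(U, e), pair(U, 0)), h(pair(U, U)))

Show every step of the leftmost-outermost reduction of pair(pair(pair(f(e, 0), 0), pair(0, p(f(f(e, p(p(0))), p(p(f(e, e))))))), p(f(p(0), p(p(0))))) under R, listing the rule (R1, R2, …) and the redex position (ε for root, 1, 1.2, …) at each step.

pair(pair(pair(0, 0), pair(0, p(e))), p(0))

1. pair(pair(pair(f(e, 0), 0), pair(0, p(f(f(e, p(p(0))), p(p(f(e, e))))))), p(f(p(0), p(p(0)))))  →  pair(pair(pair(0, 0), pair(0, p(f(f(e, p(p(0))), p(p(f(e, e))))))), p(f(p(0), p(p(0)))))   [R3 at 1.1.1]
2. pair(pair(pair(0, 0), pair(0, p(f(f(e, p(p(0))), p(p(f(e, e))))))), p(f(p(0), p(p(0)))))  →  pair(pair(pair(0, 0), pair(0, p(f(p(p(0)), p(p(f(e, e))))))), p(f(p(0), p(p(0)))))   [R3 at 1.2.2.1.1]
3. pair(pair(pair(0, 0), pair(0, p(f(p(p(0)), p(p(f(e, e))))))), p(f(p(0), p(p(0)))))  →  pair(pair(pair(0, 0), pair(0, p(f(e, e)))), p(f(p(0), p(p(0)))))   [R1 at 1.2.2.1]
4. pair(pair(pair(0, 0), pair(0, p(f(e, e)))), p(f(p(0), p(p(0)))))  →  pair(pair(pair(0, 0), pair(0, p(e))), p(f(p(0), p(p(0)))))   [R3 at 1.2.2.1]
5. pair(pair(pair(0, 0), pair(0, p(e))), p(f(p(0), p(p(0)))))  →  pair(pair(pair(0, 0), pair(0, p(e))), p(0))   [R1 at 2.1]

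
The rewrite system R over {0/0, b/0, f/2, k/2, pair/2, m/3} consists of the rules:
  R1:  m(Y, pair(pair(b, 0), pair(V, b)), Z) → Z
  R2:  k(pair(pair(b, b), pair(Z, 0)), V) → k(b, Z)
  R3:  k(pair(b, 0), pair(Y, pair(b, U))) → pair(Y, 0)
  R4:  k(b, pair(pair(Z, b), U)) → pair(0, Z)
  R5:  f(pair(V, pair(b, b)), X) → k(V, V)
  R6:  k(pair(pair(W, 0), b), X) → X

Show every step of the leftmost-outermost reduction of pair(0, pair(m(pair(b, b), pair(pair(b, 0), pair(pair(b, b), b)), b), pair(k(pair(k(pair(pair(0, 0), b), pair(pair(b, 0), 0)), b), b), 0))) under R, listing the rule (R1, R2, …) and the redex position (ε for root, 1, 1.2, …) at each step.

1. pair(0, pair(m(pair(b, b), pair(pair(b, 0), pair(pair(b, b), b)), b), pair(k(pair(k(pair(pair(0, 0), b), pair(pair(b, 0), 0)), b), b), 0)))  →  pair(0, pair(b, pair(k(pair(k(pair(pair(0, 0), b), pair(pair(b, 0), 0)), b), b), 0)))   [R1 at 2.1]
2. pair(0, pair(b, pair(k(pair(k(pair(pair(0, 0), b), pair(pair(b, 0), 0)), b), b), 0)))  →  pair(0, pair(b, pair(k(pair(pair(pair(b, 0), 0), b), b), 0)))   [R6 at 2.2.1.1.1]
3. pair(0, pair(b, pair(k(pair(pair(pair(b, 0), 0), b), b), 0)))  →  pair(0, pair(b, pair(b, 0)))   [R6 at 2.2.1]

pair(0, pair(b, pair(b, 0)))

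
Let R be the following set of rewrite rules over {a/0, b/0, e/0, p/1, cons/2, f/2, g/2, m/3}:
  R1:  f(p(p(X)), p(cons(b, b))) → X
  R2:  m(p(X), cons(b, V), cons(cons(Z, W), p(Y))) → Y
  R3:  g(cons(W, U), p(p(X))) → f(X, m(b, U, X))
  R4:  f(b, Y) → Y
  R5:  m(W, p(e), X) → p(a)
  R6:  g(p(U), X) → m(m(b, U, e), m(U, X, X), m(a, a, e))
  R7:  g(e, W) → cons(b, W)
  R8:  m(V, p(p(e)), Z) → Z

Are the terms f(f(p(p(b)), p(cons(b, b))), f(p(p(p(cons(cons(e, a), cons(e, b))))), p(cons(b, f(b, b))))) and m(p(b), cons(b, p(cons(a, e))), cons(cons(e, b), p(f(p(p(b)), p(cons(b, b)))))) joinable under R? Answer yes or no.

Reduce t₁ = f(f(p(p(b)), p(cons(b, b))), f(p(p(p(cons(cons(e, a), cons(e, b))))), p(cons(b, f(b, b))))):
1. f(f(p(p(b)), p(cons(b, b))), f(p(p(p(cons(cons(e, a), cons(e, b))))), p(cons(b, f(b, b)))))  →  f(b, f(p(p(p(cons(cons(e, a), cons(e, b))))), p(cons(b, f(b, b)))))   [R1 at 1]
2. f(b, f(p(p(p(cons(cons(e, a), cons(e, b))))), p(cons(b, f(b, b)))))  →  f(p(p(p(cons(cons(e, a), cons(e, b))))), p(cons(b, f(b, b))))   [R4 at ε]
3. f(p(p(p(cons(cons(e, a), cons(e, b))))), p(cons(b, f(b, b))))  →  f(p(p(p(cons(cons(e, a), cons(e, b))))), p(cons(b, b)))   [R4 at 2.1.2]
4. f(p(p(p(cons(cons(e, a), cons(e, b))))), p(cons(b, b)))  →  p(cons(cons(e, a), cons(e, b)))   [R1 at ε]

Reduce t₂ = m(p(b), cons(b, p(cons(a, e))), cons(cons(e, b), p(f(p(p(b)), p(cons(b, b)))))):
1. m(p(b), cons(b, p(cons(a, e))), cons(cons(e, b), p(f(p(p(b)), p(cons(b, b))))))  →  f(p(p(b)), p(cons(b, b)))   [R2 at ε]
2. f(p(p(b)), p(cons(b, b)))  →  b   [R1 at ε]

no — NF(t₁) = p(cons(cons(e, a), cons(e, b))), NF(t₂) = b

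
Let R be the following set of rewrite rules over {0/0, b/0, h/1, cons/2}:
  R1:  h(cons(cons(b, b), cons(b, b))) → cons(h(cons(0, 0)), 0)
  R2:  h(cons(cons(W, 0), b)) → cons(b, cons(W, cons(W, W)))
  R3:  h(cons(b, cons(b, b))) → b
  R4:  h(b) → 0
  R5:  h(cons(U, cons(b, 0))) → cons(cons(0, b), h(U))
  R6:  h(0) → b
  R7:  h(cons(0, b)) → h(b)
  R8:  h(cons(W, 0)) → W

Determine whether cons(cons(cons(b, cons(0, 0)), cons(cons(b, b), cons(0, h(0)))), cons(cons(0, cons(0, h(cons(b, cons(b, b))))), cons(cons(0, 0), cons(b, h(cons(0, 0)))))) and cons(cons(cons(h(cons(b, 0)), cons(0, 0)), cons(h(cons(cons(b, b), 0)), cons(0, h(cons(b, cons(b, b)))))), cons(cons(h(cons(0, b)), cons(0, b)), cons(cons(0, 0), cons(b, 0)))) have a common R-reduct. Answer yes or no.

Reduce t₁ = cons(cons(cons(b, cons(0, 0)), cons(cons(b, b), cons(0, h(0)))), cons(cons(0, cons(0, h(cons(b, cons(b, b))))), cons(cons(0, 0), cons(b, h(cons(0, 0)))))):
1. cons(cons(cons(b, cons(0, 0)), cons(cons(b, b), cons(0, h(0)))), cons(cons(0, cons(0, h(cons(b, cons(b, b))))), cons(cons(0, 0), cons(b, h(cons(0, 0))))))  →  cons(cons(cons(b, cons(0, 0)), cons(cons(b, b), cons(0, b))), cons(cons(0, cons(0, h(cons(b, cons(b, b))))), cons(cons(0, 0), cons(b, h(cons(0, 0))))))   [R6 at 1.2.2.2]
2. cons(cons(cons(b, cons(0, 0)), cons(cons(b, b), cons(0, b))), cons(cons(0, cons(0, h(cons(b, cons(b, b))))), cons(cons(0, 0), cons(b, h(cons(0, 0))))))  →  cons(cons(cons(b, cons(0, 0)), cons(cons(b, b), cons(0, b))), cons(cons(0, cons(0, b)), cons(cons(0, 0), cons(b, h(cons(0, 0))))))   [R3 at 2.1.2.2]
3. cons(cons(cons(b, cons(0, 0)), cons(cons(b, b), cons(0, b))), cons(cons(0, cons(0, b)), cons(cons(0, 0), cons(b, h(cons(0, 0))))))  →  cons(cons(cons(b, cons(0, 0)), cons(cons(b, b), cons(0, b))), cons(cons(0, cons(0, b)), cons(cons(0, 0), cons(b, 0))))   [R8 at 2.2.2.2]

Reduce t₂ = cons(cons(cons(h(cons(b, 0)), cons(0, 0)), cons(h(cons(cons(b, b), 0)), cons(0, h(cons(b, cons(b, b)))))), cons(cons(h(cons(0, b)), cons(0, b)), cons(cons(0, 0), cons(b, 0)))):
1. cons(cons(cons(h(cons(b, 0)), cons(0, 0)), cons(h(cons(cons(b, b), 0)), cons(0, h(cons(b, cons(b, b)))))), cons(cons(h(cons(0, b)), cons(0, b)), cons(cons(0, 0), cons(b, 0))))  →  cons(cons(cons(b, cons(0, 0)), cons(h(cons(cons(b, b), 0)), cons(0, h(cons(b, cons(b, b)))))), cons(cons(h(cons(0, b)), cons(0, b)), cons(cons(0, 0), cons(b, 0))))   [R8 at 1.1.1]
2. cons(cons(cons(b, cons(0, 0)), cons(h(cons(cons(b, b), 0)), cons(0, h(cons(b, cons(b, b)))))), cons(cons(h(cons(0, b)), cons(0, b)), cons(cons(0, 0), cons(b, 0))))  →  cons(cons(cons(b, cons(0, 0)), cons(cons(b, b), cons(0, h(cons(b, cons(b, b)))))), cons(cons(h(cons(0, b)), cons(0, b)), cons(cons(0, 0), cons(b, 0))))   [R8 at 1.2.1]
3. cons(cons(cons(b, cons(0, 0)), cons(cons(b, b), cons(0, h(cons(b, cons(b, b)))))), cons(cons(h(cons(0, b)), cons(0, b)), cons(cons(0, 0), cons(b, 0))))  →  cons(cons(cons(b, cons(0, 0)), cons(cons(b, b), cons(0, b))), cons(cons(h(cons(0, b)), cons(0, b)), cons(cons(0, 0), cons(b, 0))))   [R3 at 1.2.2.2]
4. cons(cons(cons(b, cons(0, 0)), cons(cons(b, b), cons(0, b))), cons(cons(h(cons(0, b)), cons(0, b)), cons(cons(0, 0), cons(b, 0))))  →  cons(cons(cons(b, cons(0, 0)), cons(cons(b, b), cons(0, b))), cons(cons(h(b), cons(0, b)), cons(cons(0, 0), cons(b, 0))))   [R7 at 2.1.1]
5. cons(cons(cons(b, cons(0, 0)), cons(cons(b, b), cons(0, b))), cons(cons(h(b), cons(0, b)), cons(cons(0, 0), cons(b, 0))))  →  cons(cons(cons(b, cons(0, 0)), cons(cons(b, b), cons(0, b))), cons(cons(0, cons(0, b)), cons(cons(0, 0), cons(b, 0))))   [R4 at 2.1.1]

yes — NF(t₁) = cons(cons(cons(b, cons(0, 0)), cons(cons(b, b), cons(0, b))), cons(cons(0, cons(0, b)), cons(cons(0, 0), cons(b, 0)))), NF(t₂) = cons(cons(cons(b, cons(0, 0)), cons(cons(b, b), cons(0, b))), cons(cons(0, cons(0, b)), cons(cons(0, 0), cons(b, 0))))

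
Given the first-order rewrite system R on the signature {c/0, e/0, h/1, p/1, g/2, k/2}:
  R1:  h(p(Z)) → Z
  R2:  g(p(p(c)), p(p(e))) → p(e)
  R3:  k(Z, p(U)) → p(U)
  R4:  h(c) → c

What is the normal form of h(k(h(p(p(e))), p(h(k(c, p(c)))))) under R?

1. h(k(h(p(p(e))), p(h(k(c, p(c))))))  →  h(p(h(k(c, p(c)))))   [R3 at 1]
2. h(p(h(k(c, p(c)))))  →  h(k(c, p(c)))   [R1 at ε]
3. h(k(c, p(c)))  →  h(p(c))   [R3 at 1]
4. h(p(c))  →  c   [R1 at ε]

c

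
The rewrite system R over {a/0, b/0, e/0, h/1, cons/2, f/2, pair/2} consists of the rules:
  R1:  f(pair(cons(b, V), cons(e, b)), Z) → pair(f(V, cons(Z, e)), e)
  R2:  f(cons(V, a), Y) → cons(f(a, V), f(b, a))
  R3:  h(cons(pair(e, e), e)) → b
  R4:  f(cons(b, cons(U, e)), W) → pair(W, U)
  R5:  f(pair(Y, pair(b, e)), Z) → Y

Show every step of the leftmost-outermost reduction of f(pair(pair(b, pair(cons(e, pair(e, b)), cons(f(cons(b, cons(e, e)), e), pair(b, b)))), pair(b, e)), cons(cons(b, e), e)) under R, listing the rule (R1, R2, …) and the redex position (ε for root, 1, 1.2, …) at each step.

1. f(pair(pair(b, pair(cons(e, pair(e, b)), cons(f(cons(b, cons(e, e)), e), pair(b, b)))), pair(b, e)), cons(cons(b, e), e))  →  pair(b, pair(cons(e, pair(e, b)), cons(f(cons(b, cons(e, e)), e), pair(b, b))))   [R5 at ε]
2. pair(b, pair(cons(e, pair(e, b)), cons(f(cons(b, cons(e, e)), e), pair(b, b))))  →  pair(b, pair(cons(e, pair(e, b)), cons(pair(e, e), pair(b, b))))   [R4 at 2.2.1]

pair(b, pair(cons(e, pair(e, b)), cons(pair(e, e), pair(b, b))))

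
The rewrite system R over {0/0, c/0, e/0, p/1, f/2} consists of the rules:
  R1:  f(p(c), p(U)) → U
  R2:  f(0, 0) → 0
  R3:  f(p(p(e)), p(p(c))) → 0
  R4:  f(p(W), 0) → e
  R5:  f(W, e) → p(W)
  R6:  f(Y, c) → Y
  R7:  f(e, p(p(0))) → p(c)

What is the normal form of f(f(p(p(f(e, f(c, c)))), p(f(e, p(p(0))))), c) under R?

1. f(f(p(p(f(e, f(c, c)))), p(f(e, p(p(0))))), c)  →  f(p(p(f(e, f(c, c)))), p(f(e, p(p(0)))))   [R6 at ε]
2. f(p(p(f(e, f(c, c)))), p(f(e, p(p(0)))))  →  f(p(p(f(e, c))), p(f(e, p(p(0)))))   [R6 at 1.1.1.2]
3. f(p(p(f(e, c))), p(f(e, p(p(0)))))  →  f(p(p(e)), p(f(e, p(p(0)))))   [R6 at 1.1.1]
4. f(p(p(e)), p(f(e, p(p(0)))))  →  f(p(p(e)), p(p(c)))   [R7 at 2.1]
5. f(p(p(e)), p(p(c)))  →  0   [R3 at ε]

0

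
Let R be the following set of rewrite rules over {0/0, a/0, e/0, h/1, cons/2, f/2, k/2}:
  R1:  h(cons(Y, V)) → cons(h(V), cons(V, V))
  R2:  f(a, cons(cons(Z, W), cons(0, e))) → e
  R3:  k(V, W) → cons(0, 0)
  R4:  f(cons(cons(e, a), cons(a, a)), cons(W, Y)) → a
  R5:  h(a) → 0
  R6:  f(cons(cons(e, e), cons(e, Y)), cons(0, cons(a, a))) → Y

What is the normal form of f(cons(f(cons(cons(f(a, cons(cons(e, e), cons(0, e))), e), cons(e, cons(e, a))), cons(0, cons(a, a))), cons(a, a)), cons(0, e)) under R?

1. f(cons(f(cons(cons(f(a, cons(cons(e, e), cons(0, e))), e), cons(e, cons(e, a))), cons(0, cons(a, a))), cons(a, a)), cons(0, e))  →  f(cons(f(cons(cons(e, e), cons(e, cons(e, a))), cons(0, cons(a, a))), cons(a, a)), cons(0, e))   [R2 at 1.1.1.1.1]
2. f(cons(f(cons(cons(e, e), cons(e, cons(e, a))), cons(0, cons(a, a))), cons(a, a)), cons(0, e))  →  f(cons(cons(e, a), cons(a, a)), cons(0, e))   [R6 at 1.1]
3. f(cons(cons(e, a), cons(a, a)), cons(0, e))  →  a   [R4 at ε]

a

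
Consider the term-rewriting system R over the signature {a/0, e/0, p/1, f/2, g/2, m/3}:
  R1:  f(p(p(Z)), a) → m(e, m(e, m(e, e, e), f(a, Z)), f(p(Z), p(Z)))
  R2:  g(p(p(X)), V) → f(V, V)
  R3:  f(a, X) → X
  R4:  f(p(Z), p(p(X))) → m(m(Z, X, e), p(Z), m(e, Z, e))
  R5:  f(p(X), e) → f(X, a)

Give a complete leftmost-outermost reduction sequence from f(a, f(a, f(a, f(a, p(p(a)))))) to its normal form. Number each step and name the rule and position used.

1. f(a, f(a, f(a, f(a, p(p(a))))))  →  f(a, f(a, f(a, p(p(a)))))   [R3 at ε]
2. f(a, f(a, f(a, p(p(a)))))  →  f(a, f(a, p(p(a))))   [R3 at ε]
3. f(a, f(a, p(p(a))))  →  f(a, p(p(a)))   [R3 at ε]
4. f(a, p(p(a)))  →  p(p(a))   [R3 at ε]

p(p(a))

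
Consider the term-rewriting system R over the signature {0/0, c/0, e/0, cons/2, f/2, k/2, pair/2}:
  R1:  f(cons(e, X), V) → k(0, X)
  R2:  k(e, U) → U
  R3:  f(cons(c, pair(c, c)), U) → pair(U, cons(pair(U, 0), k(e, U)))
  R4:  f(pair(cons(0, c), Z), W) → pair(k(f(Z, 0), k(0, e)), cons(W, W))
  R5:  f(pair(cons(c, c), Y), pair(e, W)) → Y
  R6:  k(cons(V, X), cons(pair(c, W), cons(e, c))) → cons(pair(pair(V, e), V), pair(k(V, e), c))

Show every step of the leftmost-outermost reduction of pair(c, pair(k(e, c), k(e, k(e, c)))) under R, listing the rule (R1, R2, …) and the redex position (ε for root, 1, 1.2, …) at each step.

pair(c, pair(c, c))

1. pair(c, pair(k(e, c), k(e, k(e, c))))  →  pair(c, pair(c, k(e, k(e, c))))   [R2 at 2.1]
2. pair(c, pair(c, k(e, k(e, c))))  →  pair(c, pair(c, k(e, c)))   [R2 at 2.2]
3. pair(c, pair(c, k(e, c)))  →  pair(c, pair(c, c))   [R2 at 2.2]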